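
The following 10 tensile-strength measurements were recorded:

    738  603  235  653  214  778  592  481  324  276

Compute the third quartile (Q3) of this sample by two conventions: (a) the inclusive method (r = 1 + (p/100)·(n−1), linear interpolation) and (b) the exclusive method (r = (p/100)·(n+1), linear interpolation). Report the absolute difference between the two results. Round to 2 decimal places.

33.75

Sorted: 214, 235, 276, 324, 481, 592, 603, 653, 738, 778.
n = 10.
(a) r = 7.75; between ranks 7 (603) and 8 (653): 640.5.
(b) r = 8.25; between ranks 8 (653) and 9 (738): 674.25.
|640.5 − 674.25| = 33.75.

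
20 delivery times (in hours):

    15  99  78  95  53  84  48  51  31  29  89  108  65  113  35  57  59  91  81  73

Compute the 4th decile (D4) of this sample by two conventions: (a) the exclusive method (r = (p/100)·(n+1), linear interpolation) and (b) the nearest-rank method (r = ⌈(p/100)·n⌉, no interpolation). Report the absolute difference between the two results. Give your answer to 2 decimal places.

Sorted: 15, 29, 31, 35, 48, 51, 53, 57, 59, 65, 73, 78, 81, 84, 89, 91, 95, 99, 108, 113.
n = 20.
(a) r = 8.4; between ranks 8 (57) and 9 (59): 57.8.
(b) the nearest-rank method: rank 8 → 57.
|57.8 − 57| = 0.8.

0.80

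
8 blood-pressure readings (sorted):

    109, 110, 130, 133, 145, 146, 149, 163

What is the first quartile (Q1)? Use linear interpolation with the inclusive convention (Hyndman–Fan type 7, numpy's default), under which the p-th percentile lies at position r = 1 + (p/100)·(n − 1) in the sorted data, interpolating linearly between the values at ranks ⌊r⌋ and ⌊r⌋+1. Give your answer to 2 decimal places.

125.00

n = 8.
r = 1 + (25/100)·(8 − 1) = 1 + 1.75 = 2.75.
Rank 2 is 110 and rank 3 is 130.
Interpolate: 110 + 0.75·(130 − 110) = 110 + 0.75·20 = 125.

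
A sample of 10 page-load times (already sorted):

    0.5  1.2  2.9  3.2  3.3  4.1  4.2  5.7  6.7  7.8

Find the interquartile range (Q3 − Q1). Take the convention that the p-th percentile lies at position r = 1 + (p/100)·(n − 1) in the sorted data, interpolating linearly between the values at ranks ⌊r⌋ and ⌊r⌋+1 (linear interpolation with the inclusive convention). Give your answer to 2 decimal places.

2.35

n = 10.
P25: r = 3.25; ranks 3–4 are 2.9, 3.2; interpolating gives 2.975.
P75: r = 7.75; ranks 7–8 are 4.2, 5.7; interpolating gives 5.325.
Difference: 5.325 − 2.975 = 2.35.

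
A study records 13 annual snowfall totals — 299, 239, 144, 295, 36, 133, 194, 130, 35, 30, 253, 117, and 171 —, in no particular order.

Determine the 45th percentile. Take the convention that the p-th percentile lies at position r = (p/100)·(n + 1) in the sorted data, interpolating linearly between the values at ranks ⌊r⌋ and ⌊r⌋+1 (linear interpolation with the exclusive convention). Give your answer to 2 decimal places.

136.30

Sorted: 30, 35, 36, 117, 130, 133, 144, 171, 194, 239, 253, 295, 299.
n = 13.
r = (45/100)·(13 + 1) = 6.3.
Rank 6 is 133 and rank 7 is 144.
Interpolate: 133 + 0.3·(144 − 133) = 133 + 0.3·11 = 136.3.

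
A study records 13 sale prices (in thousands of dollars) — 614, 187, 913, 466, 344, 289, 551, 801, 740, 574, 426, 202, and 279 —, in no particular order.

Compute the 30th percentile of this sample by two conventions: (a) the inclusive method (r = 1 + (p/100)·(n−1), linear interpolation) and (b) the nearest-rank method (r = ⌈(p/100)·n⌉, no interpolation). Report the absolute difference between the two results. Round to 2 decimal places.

Sorted: 187, 202, 279, 289, 344, 426, 466, 551, 574, 614, 740, 801, 913.
n = 13.
(a) r = 4.6; between ranks 4 (289) and 5 (344): 322.
(b) the nearest-rank method: rank 4 → 289.
|322 − 289| = 33.

33.00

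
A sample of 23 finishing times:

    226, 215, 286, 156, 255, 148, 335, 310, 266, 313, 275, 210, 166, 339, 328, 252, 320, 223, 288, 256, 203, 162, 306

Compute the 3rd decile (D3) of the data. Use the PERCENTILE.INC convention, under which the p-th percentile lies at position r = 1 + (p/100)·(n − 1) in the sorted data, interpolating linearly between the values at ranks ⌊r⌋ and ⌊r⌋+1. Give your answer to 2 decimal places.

Sorted: 148, 156, 162, 166, 203, 210, 215, 223, 226, 252, 255, 256, 266, 275, 286, 288, 306, 310, 313, 320, 328, 335, 339.
n = 23.
r = 1 + (30/100)·(23 − 1) = 1 + 6.6 = 7.6.
Rank 7 is 215 and rank 8 is 223.
Interpolate: 215 + 0.6·(223 − 215) = 215 + 0.6·8 = 219.8.

219.80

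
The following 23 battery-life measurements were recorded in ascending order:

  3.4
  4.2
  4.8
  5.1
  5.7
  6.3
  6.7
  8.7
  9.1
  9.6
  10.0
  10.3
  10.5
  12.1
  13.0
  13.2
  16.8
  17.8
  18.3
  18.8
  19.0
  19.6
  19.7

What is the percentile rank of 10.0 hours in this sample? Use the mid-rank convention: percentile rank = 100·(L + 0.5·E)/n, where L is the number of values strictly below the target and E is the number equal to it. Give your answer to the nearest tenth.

45.7

Count below 10.0: L = 10; count equal: E = 1; n = 23.
Percentile rank = 100·(10 + 0.5·1)/23 = 100·10.5/23 = 45.65.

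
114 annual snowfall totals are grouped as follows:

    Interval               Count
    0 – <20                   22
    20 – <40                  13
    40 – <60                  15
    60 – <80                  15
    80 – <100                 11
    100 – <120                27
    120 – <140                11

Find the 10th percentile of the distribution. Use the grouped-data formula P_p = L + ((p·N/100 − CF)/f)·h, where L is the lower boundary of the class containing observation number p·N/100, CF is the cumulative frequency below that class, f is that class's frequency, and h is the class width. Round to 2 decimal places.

10.36

N = 114; target position k = 10/100 · 114 = 11.4.
Cumulative frequencies: 22, 35, 50, 65, 76, 103, 114.
Observation 11.4 falls in the class 0 – <20.
L = 0, CF = 0, f = 22, h = 20.
P10 = 0 + ((11.4 − 0)/22)·20 = 0 + 10.3636 = 10.3636.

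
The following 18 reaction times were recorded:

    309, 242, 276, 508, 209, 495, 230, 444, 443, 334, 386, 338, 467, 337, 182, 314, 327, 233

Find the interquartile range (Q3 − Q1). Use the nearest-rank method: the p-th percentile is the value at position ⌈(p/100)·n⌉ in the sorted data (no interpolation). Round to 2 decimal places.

Sorted: 182, 209, 230, 233, 242, 276, 309, 314, 327, 334, 337, 338, 386, 443, 444, 467, 495, 508.
n = 18.
P25: rank ⌈25/100·18⌉ = 5 → 242.
P75: rank ⌈75/100·18⌉ = 14 → 443.
Difference: 443 − 242 = 201.

201.00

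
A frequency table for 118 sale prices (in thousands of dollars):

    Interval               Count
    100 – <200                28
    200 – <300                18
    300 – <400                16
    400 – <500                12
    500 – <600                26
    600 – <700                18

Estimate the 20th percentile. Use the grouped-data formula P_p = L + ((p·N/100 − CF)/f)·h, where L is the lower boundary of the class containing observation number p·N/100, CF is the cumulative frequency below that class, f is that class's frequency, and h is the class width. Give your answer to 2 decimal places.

184.29

N = 118; target position k = 20/100 · 118 = 23.6.
Cumulative frequencies: 28, 46, 62, 74, 100, 118.
Observation 23.6 falls in the class 100 – <200.
L = 100, CF = 0, f = 28, h = 100.
P20 = 100 + ((23.6 − 0)/28)·100 = 100 + 84.2857 = 184.286.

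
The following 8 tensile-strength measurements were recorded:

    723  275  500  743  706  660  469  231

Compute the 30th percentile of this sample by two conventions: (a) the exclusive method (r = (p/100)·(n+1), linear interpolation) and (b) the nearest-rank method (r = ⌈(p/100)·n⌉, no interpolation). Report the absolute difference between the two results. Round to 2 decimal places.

Sorted: 231, 275, 469, 500, 660, 706, 723, 743.
n = 8.
(a) r = 2.7; between ranks 2 (275) and 3 (469): 410.8.
(b) the nearest-rank method: rank 3 → 469.
|410.8 − 469| = 58.2.

58.20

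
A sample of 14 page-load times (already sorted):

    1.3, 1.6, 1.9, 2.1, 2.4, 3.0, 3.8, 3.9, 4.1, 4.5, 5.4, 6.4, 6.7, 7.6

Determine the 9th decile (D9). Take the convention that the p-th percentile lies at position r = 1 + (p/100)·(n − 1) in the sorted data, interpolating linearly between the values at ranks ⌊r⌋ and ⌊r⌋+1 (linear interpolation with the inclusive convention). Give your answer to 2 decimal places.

6.61

n = 14.
r = 1 + (90/100)·(14 − 1) = 1 + 11.7 = 12.7.
Rank 12 is 6.4 and rank 13 is 6.7.
Interpolate: 6.4 + 0.7·(6.7 − 6.4) = 6.4 + 0.7·0.3 = 6.61.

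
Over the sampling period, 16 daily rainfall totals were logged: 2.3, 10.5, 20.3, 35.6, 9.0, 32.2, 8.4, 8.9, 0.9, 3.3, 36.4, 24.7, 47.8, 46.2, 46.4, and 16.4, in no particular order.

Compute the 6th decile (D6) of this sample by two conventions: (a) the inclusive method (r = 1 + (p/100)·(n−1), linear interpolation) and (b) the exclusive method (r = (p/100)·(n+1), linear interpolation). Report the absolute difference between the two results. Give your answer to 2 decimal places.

Sorted: 0.9, 2.3, 3.3, 8.4, 8.9, 9.0, 10.5, 16.4, 20.3, 24.7, 32.2, 35.6, 36.4, 46.2, 46.4, 47.8.
n = 16.
(a) r = 10 → value at rank 10 = 24.7.
(b) r = 10.2; between ranks 10 (24.7) and 11 (32.2): 26.2.
|24.7 − 26.2| = 1.5.

1.50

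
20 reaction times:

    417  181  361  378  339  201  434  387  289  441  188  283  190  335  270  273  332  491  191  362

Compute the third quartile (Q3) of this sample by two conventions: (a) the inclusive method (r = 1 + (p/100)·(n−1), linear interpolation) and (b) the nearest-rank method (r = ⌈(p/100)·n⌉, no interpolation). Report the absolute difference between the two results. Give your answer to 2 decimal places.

2.25

Sorted: 181, 188, 190, 191, 201, 270, 273, 283, 289, 332, 335, 339, 361, 362, 378, 387, 417, 434, 441, 491.
n = 20.
(a) r = 15.25; between ranks 15 (378) and 16 (387): 380.25.
(b) the nearest-rank method: rank 15 → 378.
|380.25 − 378| = 2.25.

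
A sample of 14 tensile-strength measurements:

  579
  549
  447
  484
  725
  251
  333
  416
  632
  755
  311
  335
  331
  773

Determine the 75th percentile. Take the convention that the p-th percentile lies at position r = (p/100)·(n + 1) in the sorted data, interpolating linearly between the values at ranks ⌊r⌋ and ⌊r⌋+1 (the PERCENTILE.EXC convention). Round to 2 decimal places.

655.25

Sorted: 251, 311, 331, 333, 335, 416, 447, 484, 549, 579, 632, 725, 755, 773.
n = 14.
r = (75/100)·(14 + 1) = 11.25.
Rank 11 is 632 and rank 12 is 725.
Interpolate: 632 + 0.25·(725 − 632) = 632 + 0.25·93 = 655.25.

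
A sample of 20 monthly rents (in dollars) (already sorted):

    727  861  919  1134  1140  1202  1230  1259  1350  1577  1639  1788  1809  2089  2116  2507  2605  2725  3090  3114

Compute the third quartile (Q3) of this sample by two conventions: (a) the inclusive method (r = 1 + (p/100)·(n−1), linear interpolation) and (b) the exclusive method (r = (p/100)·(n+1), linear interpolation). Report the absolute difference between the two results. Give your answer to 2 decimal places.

n = 20.
(a) r = 15.25; between ranks 15 (2116) and 16 (2507): 2213.75.
(b) r = 15.75; between ranks 15 (2116) and 16 (2507): 2409.25.
|2213.75 − 2409.25| = 195.5.

195.50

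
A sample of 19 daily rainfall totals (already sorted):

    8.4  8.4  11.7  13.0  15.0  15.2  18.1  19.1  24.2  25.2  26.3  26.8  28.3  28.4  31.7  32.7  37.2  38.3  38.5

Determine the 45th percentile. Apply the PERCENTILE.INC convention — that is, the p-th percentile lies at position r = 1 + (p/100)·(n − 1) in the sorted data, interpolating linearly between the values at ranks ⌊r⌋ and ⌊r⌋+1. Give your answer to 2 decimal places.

24.30

n = 19.
r = 1 + (45/100)·(19 − 1) = 1 + 8.1 = 9.1.
Rank 9 is 24.2 and rank 10 is 25.2.
Interpolate: 24.2 + 0.1·(25.2 − 24.2) = 24.2 + 0.1·1 = 24.3.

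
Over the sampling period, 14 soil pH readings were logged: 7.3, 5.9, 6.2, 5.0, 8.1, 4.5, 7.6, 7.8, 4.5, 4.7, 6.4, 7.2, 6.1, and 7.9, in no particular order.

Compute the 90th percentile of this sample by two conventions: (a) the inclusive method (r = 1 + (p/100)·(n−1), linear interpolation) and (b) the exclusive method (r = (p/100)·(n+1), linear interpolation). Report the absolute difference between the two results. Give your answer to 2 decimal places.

0.13

Sorted: 4.5, 4.5, 4.7, 5.0, 5.9, 6.1, 6.2, 6.4, 7.2, 7.3, 7.6, 7.8, 7.9, 8.1.
n = 14.
(a) r = 12.7; between ranks 12 (7.8) and 13 (7.9): 7.87.
(b) r = 13.5; between ranks 13 (7.9) and 14 (8.1): 8.
|7.87 − 8| = 0.13.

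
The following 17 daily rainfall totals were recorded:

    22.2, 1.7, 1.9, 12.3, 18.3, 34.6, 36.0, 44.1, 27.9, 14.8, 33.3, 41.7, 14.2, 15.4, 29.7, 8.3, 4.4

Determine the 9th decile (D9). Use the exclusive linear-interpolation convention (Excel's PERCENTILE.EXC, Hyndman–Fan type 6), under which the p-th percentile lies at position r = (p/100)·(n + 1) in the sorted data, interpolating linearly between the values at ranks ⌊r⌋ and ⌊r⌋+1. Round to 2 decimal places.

Sorted: 1.7, 1.9, 4.4, 8.3, 12.3, 14.2, 14.8, 15.4, 18.3, 22.2, 27.9, 29.7, 33.3, 34.6, 36.0, 41.7, 44.1.
n = 17.
r = (90/100)·(17 + 1) = 16.2.
Rank 16 is 41.7 and rank 17 is 44.1.
Interpolate: 41.7 + 0.2·(44.1 − 41.7) = 41.7 + 0.2·2.4 = 42.18.

42.18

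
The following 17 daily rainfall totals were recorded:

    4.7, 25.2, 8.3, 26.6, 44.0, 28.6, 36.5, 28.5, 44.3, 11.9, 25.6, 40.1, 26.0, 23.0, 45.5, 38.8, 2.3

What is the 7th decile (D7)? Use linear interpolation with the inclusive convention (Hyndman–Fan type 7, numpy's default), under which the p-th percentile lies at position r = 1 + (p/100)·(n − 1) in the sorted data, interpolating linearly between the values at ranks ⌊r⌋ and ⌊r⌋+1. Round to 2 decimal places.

36.96

Sorted: 2.3, 4.7, 8.3, 11.9, 23.0, 25.2, 25.6, 26.0, 26.6, 28.5, 28.6, 36.5, 38.8, 40.1, 44.0, 44.3, 45.5.
n = 17.
r = 1 + (70/100)·(17 − 1) = 1 + 11.2 = 12.2.
Rank 12 is 36.5 and rank 13 is 38.8.
Interpolate: 36.5 + 0.2·(38.8 − 36.5) = 36.5 + 0.2·2.3 = 36.96.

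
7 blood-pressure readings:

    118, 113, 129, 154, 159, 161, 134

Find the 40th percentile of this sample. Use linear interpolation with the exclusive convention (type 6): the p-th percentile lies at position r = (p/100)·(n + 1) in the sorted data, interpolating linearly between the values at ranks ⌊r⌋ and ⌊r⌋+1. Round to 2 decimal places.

130.00

Sorted: 113, 118, 129, 134, 154, 159, 161.
n = 7.
r = (40/100)·(7 + 1) = 3.2.
Rank 3 is 129 and rank 4 is 134.
Interpolate: 129 + 0.2·(134 − 129) = 129 + 0.2·5 = 130.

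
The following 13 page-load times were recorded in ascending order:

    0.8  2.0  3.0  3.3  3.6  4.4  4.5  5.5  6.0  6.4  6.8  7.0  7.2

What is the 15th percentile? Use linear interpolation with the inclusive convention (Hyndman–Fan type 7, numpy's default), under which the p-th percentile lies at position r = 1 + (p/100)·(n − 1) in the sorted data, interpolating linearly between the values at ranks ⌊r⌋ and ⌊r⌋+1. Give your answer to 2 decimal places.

2.80

n = 13.
r = 1 + (15/100)·(13 − 1) = 1 + 1.8 = 2.8.
Rank 2 is 2.0 and rank 3 is 3.0.
Interpolate: 2.0 + 0.8·(3.0 − 2.0) = 2.0 + 0.8·1 = 2.8.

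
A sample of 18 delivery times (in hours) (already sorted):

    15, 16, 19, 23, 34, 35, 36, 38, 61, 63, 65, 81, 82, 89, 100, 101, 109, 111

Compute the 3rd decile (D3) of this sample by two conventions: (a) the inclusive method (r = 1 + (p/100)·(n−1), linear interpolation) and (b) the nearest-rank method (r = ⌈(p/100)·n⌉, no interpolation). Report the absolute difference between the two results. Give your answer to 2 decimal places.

0.10

n = 18.
(a) r = 6.1; between ranks 6 (35) and 7 (36): 35.1.
(b) the nearest-rank method: rank 6 → 35.
|35.1 − 35| = 0.1.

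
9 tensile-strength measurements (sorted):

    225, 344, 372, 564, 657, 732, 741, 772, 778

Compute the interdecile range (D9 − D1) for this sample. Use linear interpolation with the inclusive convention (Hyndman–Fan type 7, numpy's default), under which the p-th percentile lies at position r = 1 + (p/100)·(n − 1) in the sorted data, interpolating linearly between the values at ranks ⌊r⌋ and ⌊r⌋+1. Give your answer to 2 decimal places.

453.00

n = 9.
P10: r = 1.8; ranks 1–2 are 225, 344; interpolating gives 320.2.
P90: r = 8.2; ranks 8–9 are 772, 778; interpolating gives 773.2.
Difference: 773.2 − 320.2 = 453.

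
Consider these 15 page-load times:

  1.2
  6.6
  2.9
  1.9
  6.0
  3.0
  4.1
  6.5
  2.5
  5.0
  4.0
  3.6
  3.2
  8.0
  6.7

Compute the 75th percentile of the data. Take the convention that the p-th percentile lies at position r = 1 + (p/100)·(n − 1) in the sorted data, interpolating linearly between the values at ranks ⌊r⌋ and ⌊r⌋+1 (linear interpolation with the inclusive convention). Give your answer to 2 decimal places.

6.25

Sorted: 1.2, 1.9, 2.5, 2.9, 3.0, 3.2, 3.6, 4.0, 4.1, 5.0, 6.0, 6.5, 6.6, 6.7, 8.0.
n = 15.
r = 1 + (75/100)·(15 − 1) = 1 + 10.5 = 11.5.
Rank 11 is 6.0 and rank 12 is 6.5.
Interpolate: 6.0 + 0.5·(6.5 − 6.0) = 6.0 + 0.5·0.5 = 6.25.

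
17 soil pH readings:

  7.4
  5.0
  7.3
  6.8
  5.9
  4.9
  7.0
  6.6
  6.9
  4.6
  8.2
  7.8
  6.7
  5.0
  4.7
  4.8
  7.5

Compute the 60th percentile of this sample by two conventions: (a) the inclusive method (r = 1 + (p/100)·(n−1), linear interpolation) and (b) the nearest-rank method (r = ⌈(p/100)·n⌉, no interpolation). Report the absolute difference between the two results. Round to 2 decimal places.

0.04

Sorted: 4.6, 4.7, 4.8, 4.9, 5.0, 5.0, 5.9, 6.6, 6.7, 6.8, 6.9, 7.0, 7.3, 7.4, 7.5, 7.8, 8.2.
n = 17.
(a) r = 10.6; between ranks 10 (6.8) and 11 (6.9): 6.86.
(b) the nearest-rank method: rank 11 → 6.9.
|6.86 − 6.9| = 0.04.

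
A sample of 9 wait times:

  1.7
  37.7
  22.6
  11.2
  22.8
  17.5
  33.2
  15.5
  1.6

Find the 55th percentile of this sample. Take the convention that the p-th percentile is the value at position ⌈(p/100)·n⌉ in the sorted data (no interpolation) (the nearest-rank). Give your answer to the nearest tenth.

Sorted: 1.6, 1.7, 11.2, 15.5, 17.5, 22.6, 22.8, 33.2, 37.7.
n = 9.
Position = ⌈55/100 · 9⌉ = ⌈4.95⌉ = 5.
The value at rank 5 is 17.5.

17.5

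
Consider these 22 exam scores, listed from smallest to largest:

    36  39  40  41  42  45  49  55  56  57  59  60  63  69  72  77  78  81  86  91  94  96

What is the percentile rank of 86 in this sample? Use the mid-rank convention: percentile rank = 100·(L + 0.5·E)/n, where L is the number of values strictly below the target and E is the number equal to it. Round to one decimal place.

Count below 86: L = 18; count equal: E = 1; n = 22.
Percentile rank = 100·(18 + 0.5·1)/22 = 100·18.5/22 = 84.09.

84.1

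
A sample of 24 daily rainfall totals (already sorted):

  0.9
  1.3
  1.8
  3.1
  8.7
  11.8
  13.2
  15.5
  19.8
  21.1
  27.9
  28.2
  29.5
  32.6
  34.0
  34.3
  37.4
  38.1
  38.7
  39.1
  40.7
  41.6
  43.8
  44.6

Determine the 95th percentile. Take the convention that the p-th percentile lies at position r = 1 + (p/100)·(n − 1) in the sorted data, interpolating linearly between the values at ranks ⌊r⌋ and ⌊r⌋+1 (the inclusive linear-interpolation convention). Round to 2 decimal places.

n = 24.
r = 1 + (95/100)·(24 − 1) = 1 + 21.85 = 22.85.
Rank 22 is 41.6 and rank 23 is 43.8.
Interpolate: 41.6 + 0.85·(43.8 − 41.6) = 41.6 + 0.85·2.2 = 43.47.

43.47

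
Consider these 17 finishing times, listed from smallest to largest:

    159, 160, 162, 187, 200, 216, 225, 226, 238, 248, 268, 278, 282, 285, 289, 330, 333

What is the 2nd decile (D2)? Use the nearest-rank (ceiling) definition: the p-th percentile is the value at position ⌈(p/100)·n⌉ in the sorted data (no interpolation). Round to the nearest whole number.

n = 17.
Position = ⌈20/100 · 17⌉ = ⌈3.4⌉ = 4.
The value at rank 4 is 187.

187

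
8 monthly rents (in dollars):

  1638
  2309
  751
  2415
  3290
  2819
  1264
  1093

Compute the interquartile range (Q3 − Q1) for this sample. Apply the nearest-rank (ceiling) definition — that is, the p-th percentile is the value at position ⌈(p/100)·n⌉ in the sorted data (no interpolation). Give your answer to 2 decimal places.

Sorted: 751, 1093, 1264, 1638, 2309, 2415, 2819, 3290.
n = 8.
P25: rank ⌈25/100·8⌉ = 2 → 1093.
P75: rank ⌈75/100·8⌉ = 6 → 2415.
Difference: 2415 − 1093 = 1322.

1322.00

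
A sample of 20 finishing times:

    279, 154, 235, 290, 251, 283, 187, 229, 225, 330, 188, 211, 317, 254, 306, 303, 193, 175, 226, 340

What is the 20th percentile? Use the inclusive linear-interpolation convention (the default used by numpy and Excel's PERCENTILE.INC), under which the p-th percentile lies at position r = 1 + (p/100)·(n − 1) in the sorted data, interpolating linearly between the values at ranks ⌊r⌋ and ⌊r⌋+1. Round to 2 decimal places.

Sorted: 154, 175, 187, 188, 193, 211, 225, 226, 229, 235, 251, 254, 279, 283, 290, 303, 306, 317, 330, 340.
n = 20.
r = 1 + (20/100)·(20 − 1) = 1 + 3.8 = 4.8.
Rank 4 is 188 and rank 5 is 193.
Interpolate: 188 + 0.8·(193 − 188) = 188 + 0.8·5 = 192.

192.00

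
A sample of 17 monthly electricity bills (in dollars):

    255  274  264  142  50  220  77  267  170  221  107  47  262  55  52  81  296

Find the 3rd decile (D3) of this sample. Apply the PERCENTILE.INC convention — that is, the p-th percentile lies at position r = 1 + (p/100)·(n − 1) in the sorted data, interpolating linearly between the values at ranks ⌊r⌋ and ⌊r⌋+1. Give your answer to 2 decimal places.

80.20

Sorted: 47, 50, 52, 55, 77, 81, 107, 142, 170, 220, 221, 255, 262, 264, 267, 274, 296.
n = 17.
r = 1 + (30/100)·(17 − 1) = 1 + 4.8 = 5.8.
Rank 5 is 77 and rank 6 is 81.
Interpolate: 77 + 0.8·(81 − 77) = 77 + 0.8·4 = 80.2.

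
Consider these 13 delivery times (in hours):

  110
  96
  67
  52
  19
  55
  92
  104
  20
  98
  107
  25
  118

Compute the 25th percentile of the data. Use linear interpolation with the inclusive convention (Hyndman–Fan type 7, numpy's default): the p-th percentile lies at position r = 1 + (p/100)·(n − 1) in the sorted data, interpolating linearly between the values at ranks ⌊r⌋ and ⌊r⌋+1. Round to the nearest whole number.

52

Sorted: 19, 20, 25, 52, 55, 67, 92, 96, 98, 104, 107, 110, 118.
n = 13.
r = 1 + (25/100)·(13 − 1) = 1 + 3 = 4.
r is an integer, so P25 is the value at rank 4: 52.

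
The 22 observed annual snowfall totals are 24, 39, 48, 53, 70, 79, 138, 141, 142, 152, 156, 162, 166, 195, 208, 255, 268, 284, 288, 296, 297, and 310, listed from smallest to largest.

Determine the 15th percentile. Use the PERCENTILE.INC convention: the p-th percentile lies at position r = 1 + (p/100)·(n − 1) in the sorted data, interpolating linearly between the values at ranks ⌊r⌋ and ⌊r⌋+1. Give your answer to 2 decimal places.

55.55

n = 22.
r = 1 + (15/100)·(22 − 1) = 1 + 3.15 = 4.15.
Rank 4 is 53 and rank 5 is 70.
Interpolate: 53 + 0.15·(70 − 53) = 53 + 0.15·17 = 55.55.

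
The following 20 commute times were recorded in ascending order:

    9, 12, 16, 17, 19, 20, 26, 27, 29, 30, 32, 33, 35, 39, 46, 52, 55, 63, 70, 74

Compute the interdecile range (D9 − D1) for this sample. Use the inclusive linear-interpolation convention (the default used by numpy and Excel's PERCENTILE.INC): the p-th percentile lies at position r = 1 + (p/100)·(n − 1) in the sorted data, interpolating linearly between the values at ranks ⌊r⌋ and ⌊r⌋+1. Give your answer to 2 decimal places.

n = 20.
P10: r = 2.9; ranks 2–3 are 12, 16; interpolating gives 15.6.
P90: r = 18.1; ranks 18–19 are 63, 70; interpolating gives 63.7.
Difference: 63.7 − 15.6 = 48.1.

48.10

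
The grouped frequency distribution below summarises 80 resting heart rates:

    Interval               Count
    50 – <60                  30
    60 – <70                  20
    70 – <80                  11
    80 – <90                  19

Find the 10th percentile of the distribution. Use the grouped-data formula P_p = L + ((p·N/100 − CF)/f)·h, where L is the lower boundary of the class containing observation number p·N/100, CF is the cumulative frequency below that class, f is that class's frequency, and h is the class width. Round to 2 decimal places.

52.67

N = 80; target position k = 10/100 · 80 = 8.
Cumulative frequencies: 30, 50, 61, 80.
Observation 8 falls in the class 50 – <60.
L = 50, CF = 0, f = 30, h = 10.
P10 = 50 + ((8 − 0)/30)·10 = 50 + 2.66667 = 52.6667.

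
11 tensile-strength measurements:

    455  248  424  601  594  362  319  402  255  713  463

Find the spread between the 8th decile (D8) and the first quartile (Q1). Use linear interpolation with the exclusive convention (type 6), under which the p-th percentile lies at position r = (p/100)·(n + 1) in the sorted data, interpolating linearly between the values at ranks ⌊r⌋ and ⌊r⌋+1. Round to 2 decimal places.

279.20

Sorted: 248, 255, 319, 362, 402, 424, 455, 463, 594, 601, 713.
n = 11.
P25: r = 3 (integer) → 319.
P80: r = 9.6; ranks 9–10 are 594, 601; interpolating gives 598.2.
Difference: 598.2 − 319 = 279.2.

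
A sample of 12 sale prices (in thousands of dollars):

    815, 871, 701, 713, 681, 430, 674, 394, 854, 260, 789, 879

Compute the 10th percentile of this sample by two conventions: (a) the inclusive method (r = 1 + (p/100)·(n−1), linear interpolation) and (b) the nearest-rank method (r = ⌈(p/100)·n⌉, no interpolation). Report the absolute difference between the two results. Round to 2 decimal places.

3.60

Sorted: 260, 394, 430, 674, 681, 701, 713, 789, 815, 854, 871, 879.
n = 12.
(a) r = 2.1; between ranks 2 (394) and 3 (430): 397.6.
(b) the nearest-rank method: rank 2 → 394.
|397.6 − 394| = 3.6.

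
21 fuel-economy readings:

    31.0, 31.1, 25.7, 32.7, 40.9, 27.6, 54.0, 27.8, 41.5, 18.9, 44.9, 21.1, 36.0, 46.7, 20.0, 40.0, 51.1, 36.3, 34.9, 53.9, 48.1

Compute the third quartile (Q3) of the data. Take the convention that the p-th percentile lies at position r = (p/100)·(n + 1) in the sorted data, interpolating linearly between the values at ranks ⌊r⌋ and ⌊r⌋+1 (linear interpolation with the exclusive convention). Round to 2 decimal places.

Sorted: 18.9, 20.0, 21.1, 25.7, 27.6, 27.8, 31.0, 31.1, 32.7, 34.9, 36.0, 36.3, 40.0, 40.9, 41.5, 44.9, 46.7, 48.1, 51.1, 53.9, 54.0.
n = 21.
r = (75/100)·(21 + 1) = 16.5.
Rank 16 is 44.9 and rank 17 is 46.7.
Interpolate: 44.9 + 0.5·(46.7 − 44.9) = 44.9 + 0.5·1.8 = 45.8.

45.80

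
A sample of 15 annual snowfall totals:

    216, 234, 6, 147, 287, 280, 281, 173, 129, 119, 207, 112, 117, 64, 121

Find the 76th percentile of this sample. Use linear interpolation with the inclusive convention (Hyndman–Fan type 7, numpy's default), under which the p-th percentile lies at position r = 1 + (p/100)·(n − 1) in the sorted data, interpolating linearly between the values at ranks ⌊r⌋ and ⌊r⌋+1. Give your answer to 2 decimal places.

Sorted: 6, 64, 112, 117, 119, 121, 129, 147, 173, 207, 216, 234, 280, 281, 287.
n = 15.
r = 1 + (76/100)·(15 − 1) = 1 + 10.64 = 11.64.
Rank 11 is 216 and rank 12 is 234.
Interpolate: 216 + 0.64·(234 − 216) = 216 + 0.64·18 = 227.52.

227.52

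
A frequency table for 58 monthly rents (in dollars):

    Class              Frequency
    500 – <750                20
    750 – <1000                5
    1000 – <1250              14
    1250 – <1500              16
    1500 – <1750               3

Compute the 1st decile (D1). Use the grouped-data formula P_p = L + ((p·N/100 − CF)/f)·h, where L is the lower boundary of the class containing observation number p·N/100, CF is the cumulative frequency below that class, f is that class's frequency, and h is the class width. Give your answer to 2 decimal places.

N = 58; target position k = 10/100 · 58 = 5.8.
Cumulative frequencies: 20, 25, 39, 55, 58.
Observation 5.8 falls in the class 500 – <750.
L = 500, CF = 0, f = 20, h = 250.
P10 = 500 + ((5.8 − 0)/20)·250 = 500 + 72.5 = 572.5.

572.50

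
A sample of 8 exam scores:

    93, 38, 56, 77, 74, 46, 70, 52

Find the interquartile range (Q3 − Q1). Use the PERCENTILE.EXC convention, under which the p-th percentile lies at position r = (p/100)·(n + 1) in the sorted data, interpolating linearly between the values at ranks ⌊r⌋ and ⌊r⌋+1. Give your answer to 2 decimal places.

Sorted: 38, 46, 52, 56, 70, 74, 77, 93.
n = 8.
P25: r = 2.25; ranks 2–3 are 46, 52; interpolating gives 47.5.
P75: r = 6.75; ranks 6–7 are 74, 77; interpolating gives 76.25.
Difference: 76.25 − 47.5 = 28.75.

28.75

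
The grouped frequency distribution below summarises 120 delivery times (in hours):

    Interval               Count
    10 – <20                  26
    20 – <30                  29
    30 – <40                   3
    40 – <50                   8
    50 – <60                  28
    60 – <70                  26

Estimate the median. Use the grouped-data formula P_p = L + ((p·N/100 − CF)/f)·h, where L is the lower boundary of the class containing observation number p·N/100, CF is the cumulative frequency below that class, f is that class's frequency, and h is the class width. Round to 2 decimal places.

N = 120; target position k = 50/100 · 120 = 60.
Cumulative frequencies: 26, 55, 58, 66, 94, 120.
Observation 60 falls in the class 40 – <50.
L = 40, CF = 58, f = 8, h = 10.
P50 = 40 + ((60 − 58)/8)·10 = 40 + 2.5 = 42.5.

42.50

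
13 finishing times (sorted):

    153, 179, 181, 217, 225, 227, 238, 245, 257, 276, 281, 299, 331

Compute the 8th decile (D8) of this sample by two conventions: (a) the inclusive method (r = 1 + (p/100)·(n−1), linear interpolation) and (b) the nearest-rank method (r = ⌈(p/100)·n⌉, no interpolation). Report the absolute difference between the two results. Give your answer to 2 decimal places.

n = 13.
(a) r = 10.6; between ranks 10 (276) and 11 (281): 279.
(b) the nearest-rank method: rank 11 → 281.
|279 − 281| = 2.

2.00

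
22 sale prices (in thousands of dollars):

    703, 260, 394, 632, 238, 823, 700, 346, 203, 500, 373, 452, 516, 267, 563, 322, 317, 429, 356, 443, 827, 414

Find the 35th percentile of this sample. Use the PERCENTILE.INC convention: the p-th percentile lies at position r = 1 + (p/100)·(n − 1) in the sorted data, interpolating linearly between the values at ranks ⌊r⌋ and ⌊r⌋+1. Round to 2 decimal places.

Sorted: 203, 238, 260, 267, 317, 322, 346, 356, 373, 394, 414, 429, 443, 452, 500, 516, 563, 632, 700, 703, 823, 827.
n = 22.
r = 1 + (35/100)·(22 − 1) = 1 + 7.35 = 8.35.
Rank 8 is 356 and rank 9 is 373.
Interpolate: 356 + 0.35·(373 − 356) = 356 + 0.35·17 = 361.95.

361.95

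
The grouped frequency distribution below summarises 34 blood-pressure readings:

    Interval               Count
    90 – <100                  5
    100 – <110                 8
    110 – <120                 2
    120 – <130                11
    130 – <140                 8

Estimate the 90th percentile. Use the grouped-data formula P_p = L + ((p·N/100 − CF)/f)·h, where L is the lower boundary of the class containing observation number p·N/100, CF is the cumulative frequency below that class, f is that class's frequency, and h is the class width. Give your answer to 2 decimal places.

N = 34; target position k = 90/100 · 34 = 30.6.
Cumulative frequencies: 5, 13, 15, 26, 34.
Observation 30.6 falls in the class 130 – <140.
L = 130, CF = 26, f = 8, h = 10.
P90 = 130 + ((30.6 − 26)/8)·10 = 130 + 5.75 = 135.75.

135.75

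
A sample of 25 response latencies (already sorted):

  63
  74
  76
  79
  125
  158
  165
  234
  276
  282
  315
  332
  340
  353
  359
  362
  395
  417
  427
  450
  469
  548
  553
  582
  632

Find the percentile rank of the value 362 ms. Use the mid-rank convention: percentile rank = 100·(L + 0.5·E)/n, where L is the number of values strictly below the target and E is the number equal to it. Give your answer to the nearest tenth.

Count below 362: L = 15; count equal: E = 1; n = 25.
Percentile rank = 100·(15 + 0.5·1)/25 = 100·15.5/25 = 62.

62.0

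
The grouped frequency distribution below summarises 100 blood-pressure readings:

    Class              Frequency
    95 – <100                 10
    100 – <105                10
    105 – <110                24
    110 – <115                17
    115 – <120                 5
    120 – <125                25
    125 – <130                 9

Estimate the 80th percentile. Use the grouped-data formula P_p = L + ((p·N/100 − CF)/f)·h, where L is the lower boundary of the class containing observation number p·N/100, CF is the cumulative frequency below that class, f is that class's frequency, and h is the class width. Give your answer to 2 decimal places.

122.80

N = 100; target position k = 80/100 · 100 = 80.
Cumulative frequencies: 10, 20, 44, 61, 66, 91, 100.
Observation 80 falls in the class 120 – <125.
L = 120, CF = 66, f = 25, h = 5.
P80 = 120 + ((80 − 66)/25)·5 = 120 + 2.8 = 122.8.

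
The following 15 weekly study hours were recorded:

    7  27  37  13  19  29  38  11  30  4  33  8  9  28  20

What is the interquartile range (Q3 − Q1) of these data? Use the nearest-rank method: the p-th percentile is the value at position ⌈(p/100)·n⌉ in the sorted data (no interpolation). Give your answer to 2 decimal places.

Sorted: 4, 7, 8, 9, 11, 13, 19, 20, 27, 28, 29, 30, 33, 37, 38.
n = 15.
P25: rank ⌈25/100·15⌉ = 4 → 9.
P75: rank ⌈75/100·15⌉ = 12 → 30.
Difference: 30 − 9 = 21.

21.00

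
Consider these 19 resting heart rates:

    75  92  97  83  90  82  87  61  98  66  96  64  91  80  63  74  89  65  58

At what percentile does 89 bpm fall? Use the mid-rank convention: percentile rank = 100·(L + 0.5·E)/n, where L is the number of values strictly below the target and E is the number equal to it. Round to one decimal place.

65.8

Sorted: 58, 61, 63, 64, 65, 66, 74, 75, 80, 82, 83, 87, 89, 90, 91, 92, 96, 97, 98.
Count below 89: L = 12; count equal: E = 1; n = 19.
Percentile rank = 100·(12 + 0.5·1)/19 = 100·12.5/19 = 65.79.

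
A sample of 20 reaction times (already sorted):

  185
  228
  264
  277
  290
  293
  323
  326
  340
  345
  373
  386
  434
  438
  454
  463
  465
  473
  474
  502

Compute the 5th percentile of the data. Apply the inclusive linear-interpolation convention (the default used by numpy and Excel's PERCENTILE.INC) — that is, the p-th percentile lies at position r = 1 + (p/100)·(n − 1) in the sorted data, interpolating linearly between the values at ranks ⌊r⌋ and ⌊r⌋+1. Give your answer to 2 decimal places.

n = 20.
r = 1 + (5/100)·(20 − 1) = 1 + 0.95 = 1.95.
Rank 1 is 185 and rank 2 is 228.
Interpolate: 185 + 0.95·(228 − 185) = 185 + 0.95·43 = 225.85.

225.85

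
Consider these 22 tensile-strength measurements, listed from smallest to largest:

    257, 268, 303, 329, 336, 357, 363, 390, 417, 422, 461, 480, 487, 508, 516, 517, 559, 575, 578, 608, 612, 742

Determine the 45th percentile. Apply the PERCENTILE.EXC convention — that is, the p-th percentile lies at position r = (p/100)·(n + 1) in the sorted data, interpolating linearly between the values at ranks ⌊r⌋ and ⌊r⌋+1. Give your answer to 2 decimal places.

435.65

n = 22.
r = (45/100)·(22 + 1) = 10.35.
Rank 10 is 422 and rank 11 is 461.
Interpolate: 422 + 0.35·(461 − 422) = 422 + 0.35·39 = 435.65.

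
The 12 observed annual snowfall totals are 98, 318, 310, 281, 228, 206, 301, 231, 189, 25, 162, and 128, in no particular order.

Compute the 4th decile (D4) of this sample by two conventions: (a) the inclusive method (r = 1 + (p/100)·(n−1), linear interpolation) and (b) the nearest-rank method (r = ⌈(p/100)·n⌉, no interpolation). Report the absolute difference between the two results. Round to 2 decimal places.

Sorted: 25, 98, 128, 162, 189, 206, 228, 231, 281, 301, 310, 318.
n = 12.
(a) r = 5.4; between ranks 5 (189) and 6 (206): 195.8.
(b) the nearest-rank method: rank 5 → 189.
|195.8 − 189| = 6.8.

6.80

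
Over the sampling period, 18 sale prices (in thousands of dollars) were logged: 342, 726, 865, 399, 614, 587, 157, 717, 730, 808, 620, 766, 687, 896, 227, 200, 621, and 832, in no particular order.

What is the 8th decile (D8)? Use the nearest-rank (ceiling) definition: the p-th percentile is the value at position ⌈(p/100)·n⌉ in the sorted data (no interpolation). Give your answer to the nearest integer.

Sorted: 157, 200, 227, 342, 399, 587, 614, 620, 621, 687, 717, 726, 730, 766, 808, 832, 865, 896.
n = 18.
Position = ⌈80/100 · 18⌉ = ⌈14.4⌉ = 15.
The value at rank 15 is 808.

808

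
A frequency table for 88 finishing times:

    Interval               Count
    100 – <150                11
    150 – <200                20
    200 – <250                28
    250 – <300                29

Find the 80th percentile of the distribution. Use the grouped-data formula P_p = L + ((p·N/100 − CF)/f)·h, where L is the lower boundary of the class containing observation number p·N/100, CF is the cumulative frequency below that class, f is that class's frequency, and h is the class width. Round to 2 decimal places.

N = 88; target position k = 80/100 · 88 = 70.4.
Cumulative frequencies: 11, 31, 59, 88.
Observation 70.4 falls in the class 250 – <300.
L = 250, CF = 59, f = 29, h = 50.
P80 = 250 + ((70.4 − 59)/29)·50 = 250 + 19.6552 = 269.655.

269.66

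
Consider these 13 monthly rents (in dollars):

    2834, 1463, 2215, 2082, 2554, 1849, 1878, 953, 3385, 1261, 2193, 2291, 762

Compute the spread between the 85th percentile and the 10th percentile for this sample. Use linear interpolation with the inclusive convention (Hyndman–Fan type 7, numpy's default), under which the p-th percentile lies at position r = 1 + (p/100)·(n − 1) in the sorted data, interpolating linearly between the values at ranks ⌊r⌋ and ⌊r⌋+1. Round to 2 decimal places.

Sorted: 762, 953, 1261, 1463, 1849, 1878, 2082, 2193, 2215, 2291, 2554, 2834, 3385.
n = 13.
P10: r = 2.2; ranks 2–3 are 953, 1261; interpolating gives 1014.6.
P85: r = 11.2; ranks 11–12 are 2554, 2834; interpolating gives 2610.
Difference: 2610 − 1014.6 = 1595.4.

1595.40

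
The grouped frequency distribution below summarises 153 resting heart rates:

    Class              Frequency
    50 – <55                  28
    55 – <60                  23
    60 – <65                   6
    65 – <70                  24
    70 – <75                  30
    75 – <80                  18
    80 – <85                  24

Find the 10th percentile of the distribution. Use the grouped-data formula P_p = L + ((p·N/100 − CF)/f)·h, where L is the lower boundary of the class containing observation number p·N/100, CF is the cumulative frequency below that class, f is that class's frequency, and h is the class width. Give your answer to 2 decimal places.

52.73

N = 153; target position k = 10/100 · 153 = 15.3.
Cumulative frequencies: 28, 51, 57, 81, 111, 129, 153.
Observation 15.3 falls in the class 50 – <55.
L = 50, CF = 0, f = 28, h = 5.
P10 = 50 + ((15.3 − 0)/28)·5 = 50 + 2.73214 = 52.7321.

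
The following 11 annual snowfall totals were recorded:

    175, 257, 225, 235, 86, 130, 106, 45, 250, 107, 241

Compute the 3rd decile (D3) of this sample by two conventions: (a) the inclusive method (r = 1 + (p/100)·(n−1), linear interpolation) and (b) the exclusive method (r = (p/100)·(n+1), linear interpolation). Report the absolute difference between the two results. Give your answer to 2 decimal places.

0.40

Sorted: 45, 86, 106, 107, 130, 175, 225, 235, 241, 250, 257.
n = 11.
(a) r = 4 → value at rank 4 = 107.
(b) r = 3.6; between ranks 3 (106) and 4 (107): 106.6.
|107 − 106.6| = 0.4.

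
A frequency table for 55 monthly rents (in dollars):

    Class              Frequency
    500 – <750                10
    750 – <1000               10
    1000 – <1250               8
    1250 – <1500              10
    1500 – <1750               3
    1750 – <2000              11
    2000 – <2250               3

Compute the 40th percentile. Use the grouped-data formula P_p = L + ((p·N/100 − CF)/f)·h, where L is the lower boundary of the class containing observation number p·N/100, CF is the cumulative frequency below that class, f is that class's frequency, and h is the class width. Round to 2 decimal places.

N = 55; target position k = 40/100 · 55 = 22.
Cumulative frequencies: 10, 20, 28, 38, 41, 52, 55.
Observation 22 falls in the class 1000 – <1250.
L = 1000, CF = 20, f = 8, h = 250.
P40 = 1000 + ((22 − 20)/8)·250 = 1000 + 62.5 = 1062.5.

1062.50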